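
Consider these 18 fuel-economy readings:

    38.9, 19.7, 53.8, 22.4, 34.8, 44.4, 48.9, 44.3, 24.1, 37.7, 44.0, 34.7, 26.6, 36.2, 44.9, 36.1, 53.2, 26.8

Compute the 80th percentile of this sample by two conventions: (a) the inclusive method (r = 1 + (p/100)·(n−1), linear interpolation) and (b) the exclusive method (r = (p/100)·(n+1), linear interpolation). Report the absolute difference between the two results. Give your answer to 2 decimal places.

Sorted: 19.7, 22.4, 24.1, 26.6, 26.8, 34.7, 34.8, 36.1, 36.2, 37.7, 38.9, 44.0, 44.3, 44.4, 44.9, 48.9, 53.2, 53.8.
n = 18.
(a) r = 14.6; between ranks 14 (44.4) and 15 (44.9): 44.7.
(b) r = 15.2; between ranks 15 (44.9) and 16 (48.9): 45.7.
|44.7 − 45.7| = 1.

1.00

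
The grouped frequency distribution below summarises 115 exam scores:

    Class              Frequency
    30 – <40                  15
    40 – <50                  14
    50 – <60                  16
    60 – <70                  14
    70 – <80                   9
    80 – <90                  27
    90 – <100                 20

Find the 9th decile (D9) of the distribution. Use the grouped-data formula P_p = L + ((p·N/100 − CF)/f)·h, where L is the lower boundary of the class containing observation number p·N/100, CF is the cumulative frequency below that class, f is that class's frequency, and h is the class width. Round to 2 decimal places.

N = 115; target position k = 90/100 · 115 = 103.5.
Cumulative frequencies: 15, 29, 45, 59, 68, 95, 115.
Observation 103.5 falls in the class 90 – <100.
L = 90, CF = 95, f = 20, h = 10.
P90 = 90 + ((103.5 − 95)/20)·10 = 90 + 4.25 = 94.25.

94.25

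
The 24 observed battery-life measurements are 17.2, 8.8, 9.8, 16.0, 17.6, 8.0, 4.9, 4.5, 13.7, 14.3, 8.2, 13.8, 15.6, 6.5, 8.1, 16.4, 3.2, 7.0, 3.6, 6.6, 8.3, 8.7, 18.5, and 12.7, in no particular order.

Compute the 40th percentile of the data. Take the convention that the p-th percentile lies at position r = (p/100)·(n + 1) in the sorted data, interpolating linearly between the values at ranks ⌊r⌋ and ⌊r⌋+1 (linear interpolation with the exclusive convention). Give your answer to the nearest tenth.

Sorted: 3.2, 3.6, 4.5, 4.9, 6.5, 6.6, 7.0, 8.0, 8.1, 8.2, 8.3, 8.7, 8.8, 9.8, 12.7, 13.7, 13.8, 14.3, 15.6, 16.0, 16.4, 17.2, 17.6, 18.5.
n = 24.
r = (40/100)·(24 + 1) = 10.
r is an integer, so P40 is the value at rank 10: 8.2.

8.2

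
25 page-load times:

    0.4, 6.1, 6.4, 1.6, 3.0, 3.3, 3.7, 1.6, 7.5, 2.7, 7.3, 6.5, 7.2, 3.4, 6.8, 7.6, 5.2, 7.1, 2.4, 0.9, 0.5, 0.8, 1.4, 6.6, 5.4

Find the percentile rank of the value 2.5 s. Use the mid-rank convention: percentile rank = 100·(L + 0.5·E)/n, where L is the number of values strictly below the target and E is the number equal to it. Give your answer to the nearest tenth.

Sorted: 0.4, 0.5, 0.8, 0.9, 1.4, 1.6, 1.6, 2.4, 2.7, 3.0, 3.3, 3.4, 3.7, 5.2, 5.4, 6.1, 6.4, 6.5, 6.6, 6.8, 7.1, 7.2, 7.3, 7.5, 7.6.
Count below 2.5: L = 8; count equal: E = 0; n = 25.
Percentile rank = 100·(8 + 0.5·0)/25 = 100·8/25 = 32.

32.0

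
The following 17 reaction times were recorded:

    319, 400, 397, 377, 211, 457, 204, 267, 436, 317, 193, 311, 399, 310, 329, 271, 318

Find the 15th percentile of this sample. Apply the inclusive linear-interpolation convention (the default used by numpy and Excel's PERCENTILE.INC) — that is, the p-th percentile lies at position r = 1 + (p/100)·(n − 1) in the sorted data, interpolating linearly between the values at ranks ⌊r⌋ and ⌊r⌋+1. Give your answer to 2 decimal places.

Sorted: 193, 204, 211, 267, 271, 310, 311, 317, 318, 319, 329, 377, 397, 399, 400, 436, 457.
n = 17.
r = 1 + (15/100)·(17 − 1) = 1 + 2.4 = 3.4.
Rank 3 is 211 and rank 4 is 267.
Interpolate: 211 + 0.4·(267 − 211) = 211 + 0.4·56 = 233.4.

233.40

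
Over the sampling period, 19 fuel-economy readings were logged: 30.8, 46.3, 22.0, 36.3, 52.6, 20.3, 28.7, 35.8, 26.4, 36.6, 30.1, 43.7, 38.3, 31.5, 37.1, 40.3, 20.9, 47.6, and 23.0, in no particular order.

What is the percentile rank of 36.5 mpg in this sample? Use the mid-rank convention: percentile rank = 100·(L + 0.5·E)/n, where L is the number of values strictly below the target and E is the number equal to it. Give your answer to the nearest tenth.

Sorted: 20.3, 20.9, 22.0, 23.0, 26.4, 28.7, 30.1, 30.8, 31.5, 35.8, 36.3, 36.6, 37.1, 38.3, 40.3, 43.7, 46.3, 47.6, 52.6.
Count below 36.5: L = 11; count equal: E = 0; n = 19.
Percentile rank = 100·(11 + 0.5·0)/19 = 100·11/19 = 57.89.

57.9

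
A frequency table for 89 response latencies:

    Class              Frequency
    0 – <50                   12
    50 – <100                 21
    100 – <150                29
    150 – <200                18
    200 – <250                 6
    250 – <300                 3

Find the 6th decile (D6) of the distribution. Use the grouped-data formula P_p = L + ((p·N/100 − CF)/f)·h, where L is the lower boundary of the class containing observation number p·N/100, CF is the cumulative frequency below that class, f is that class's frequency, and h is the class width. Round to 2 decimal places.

135.17

N = 89; target position k = 60/100 · 89 = 53.4.
Cumulative frequencies: 12, 33, 62, 80, 86, 89.
Observation 53.4 falls in the class 100 – <150.
L = 100, CF = 33, f = 29, h = 50.
P60 = 100 + ((53.4 − 33)/29)·50 = 100 + 35.1724 = 135.172.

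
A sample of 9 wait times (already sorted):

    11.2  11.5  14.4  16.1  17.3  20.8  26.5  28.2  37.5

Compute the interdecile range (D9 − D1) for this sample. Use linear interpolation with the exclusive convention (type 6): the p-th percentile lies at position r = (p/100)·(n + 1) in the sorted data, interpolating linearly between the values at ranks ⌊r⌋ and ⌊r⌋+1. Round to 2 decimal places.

26.30

n = 9.
P10: r = 1 (integer) → 11.2.
P90: r = 9 (integer) → 37.5.
Difference: 37.5 − 11.2 = 26.3.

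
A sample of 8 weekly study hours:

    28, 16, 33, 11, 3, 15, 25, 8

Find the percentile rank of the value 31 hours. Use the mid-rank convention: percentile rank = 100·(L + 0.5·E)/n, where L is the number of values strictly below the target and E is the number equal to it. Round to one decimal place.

87.5

Sorted: 3, 8, 11, 15, 16, 25, 28, 33.
Count below 31: L = 7; count equal: E = 0; n = 8.
Percentile rank = 100·(7 + 0.5·0)/8 = 100·7/8 = 87.5.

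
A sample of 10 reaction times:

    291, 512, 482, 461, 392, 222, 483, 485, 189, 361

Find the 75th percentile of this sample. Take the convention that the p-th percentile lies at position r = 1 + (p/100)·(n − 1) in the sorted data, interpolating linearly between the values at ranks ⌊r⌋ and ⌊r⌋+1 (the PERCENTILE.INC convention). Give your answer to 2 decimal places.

482.75

Sorted: 189, 222, 291, 361, 392, 461, 482, 483, 485, 512.
n = 10.
r = 1 + (75/100)·(10 − 1) = 1 + 6.75 = 7.75.
Rank 7 is 482 and rank 8 is 483.
Interpolate: 482 + 0.75·(483 − 482) = 482 + 0.75·1 = 482.75.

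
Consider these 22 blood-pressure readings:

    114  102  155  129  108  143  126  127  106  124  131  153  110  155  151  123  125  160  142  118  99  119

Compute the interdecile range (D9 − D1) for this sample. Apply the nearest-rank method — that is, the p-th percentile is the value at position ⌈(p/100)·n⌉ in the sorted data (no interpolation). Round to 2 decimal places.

49.00

Sorted: 99, 102, 106, 108, 110, 114, 118, 119, 123, 124, 125, 126, 127, 129, 131, 142, 143, 151, 153, 155, 155, 160.
n = 22.
P10: rank ⌈10/100·22⌉ = 3 → 106.
P90: rank ⌈90/100·22⌉ = 20 → 155.
Difference: 155 − 106 = 49.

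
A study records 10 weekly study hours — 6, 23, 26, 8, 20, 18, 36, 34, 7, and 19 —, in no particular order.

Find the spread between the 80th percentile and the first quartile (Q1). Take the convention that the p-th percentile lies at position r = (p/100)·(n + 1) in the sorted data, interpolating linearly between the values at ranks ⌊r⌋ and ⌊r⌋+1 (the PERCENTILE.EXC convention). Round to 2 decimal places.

24.65

Sorted: 6, 7, 8, 18, 19, 20, 23, 26, 34, 36.
n = 10.
P25: r = 2.75; ranks 2–3 are 7, 8; interpolating gives 7.75.
P80: r = 8.8; ranks 8–9 are 26, 34; interpolating gives 32.4.
Difference: 32.4 − 7.75 = 24.65.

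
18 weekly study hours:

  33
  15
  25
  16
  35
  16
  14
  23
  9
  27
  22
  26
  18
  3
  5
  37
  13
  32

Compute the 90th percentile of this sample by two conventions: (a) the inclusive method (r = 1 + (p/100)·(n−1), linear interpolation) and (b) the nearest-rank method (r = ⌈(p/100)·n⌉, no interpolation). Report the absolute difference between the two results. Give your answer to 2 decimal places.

1.40

Sorted: 3, 5, 9, 13, 14, 15, 16, 16, 18, 22, 23, 25, 26, 27, 32, 33, 35, 37.
n = 18.
(a) r = 16.3; between ranks 16 (33) and 17 (35): 33.6.
(b) the nearest-rank method: rank 17 → 35.
|33.6 − 35| = 1.4.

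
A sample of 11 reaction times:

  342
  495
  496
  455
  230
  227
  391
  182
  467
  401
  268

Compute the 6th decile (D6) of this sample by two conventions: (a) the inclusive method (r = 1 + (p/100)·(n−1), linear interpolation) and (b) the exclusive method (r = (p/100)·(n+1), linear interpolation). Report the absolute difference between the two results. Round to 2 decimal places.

10.80

Sorted: 182, 227, 230, 268, 342, 391, 401, 455, 467, 495, 496.
n = 11.
(a) r = 7 → value at rank 7 = 401.
(b) r = 7.2; between ranks 7 (401) and 8 (455): 411.8.
|401 − 411.8| = 10.8.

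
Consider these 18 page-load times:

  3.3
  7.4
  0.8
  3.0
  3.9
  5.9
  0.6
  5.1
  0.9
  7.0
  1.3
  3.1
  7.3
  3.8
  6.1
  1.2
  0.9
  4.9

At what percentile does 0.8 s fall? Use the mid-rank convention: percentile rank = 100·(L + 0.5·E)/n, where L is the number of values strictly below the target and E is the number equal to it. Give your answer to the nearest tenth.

8.3

Sorted: 0.6, 0.8, 0.9, 0.9, 1.2, 1.3, 3.0, 3.1, 3.3, 3.8, 3.9, 4.9, 5.1, 5.9, 6.1, 7.0, 7.3, 7.4.
Count below 0.8: L = 1; count equal: E = 1; n = 18.
Percentile rank = 100·(1 + 0.5·1)/18 = 100·1.5/18 = 8.333.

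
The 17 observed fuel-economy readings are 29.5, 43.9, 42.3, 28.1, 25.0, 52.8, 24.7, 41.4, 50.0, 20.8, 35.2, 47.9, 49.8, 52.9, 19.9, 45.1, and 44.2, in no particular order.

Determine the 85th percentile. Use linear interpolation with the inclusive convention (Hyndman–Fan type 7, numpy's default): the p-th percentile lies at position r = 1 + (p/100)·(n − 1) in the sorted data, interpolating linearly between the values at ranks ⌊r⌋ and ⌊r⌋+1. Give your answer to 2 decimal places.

49.92

Sorted: 19.9, 20.8, 24.7, 25.0, 28.1, 29.5, 35.2, 41.4, 42.3, 43.9, 44.2, 45.1, 47.9, 49.8, 50.0, 52.8, 52.9.
n = 17.
r = 1 + (85/100)·(17 − 1) = 1 + 13.6 = 14.6.
Rank 14 is 49.8 and rank 15 is 50.0.
Interpolate: 49.8 + 0.6·(50.0 − 49.8) = 49.8 + 0.6·0.2 = 49.92.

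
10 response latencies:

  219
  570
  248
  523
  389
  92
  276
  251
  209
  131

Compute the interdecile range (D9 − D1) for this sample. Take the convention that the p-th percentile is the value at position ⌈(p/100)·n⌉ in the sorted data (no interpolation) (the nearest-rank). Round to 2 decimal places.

431.00

Sorted: 92, 131, 209, 219, 248, 251, 276, 389, 523, 570.
n = 10.
P10: rank ⌈10/100·10⌉ = 1 → 92.
P90: rank ⌈90/100·10⌉ = 9 → 523.
Difference: 523 − 92 = 431.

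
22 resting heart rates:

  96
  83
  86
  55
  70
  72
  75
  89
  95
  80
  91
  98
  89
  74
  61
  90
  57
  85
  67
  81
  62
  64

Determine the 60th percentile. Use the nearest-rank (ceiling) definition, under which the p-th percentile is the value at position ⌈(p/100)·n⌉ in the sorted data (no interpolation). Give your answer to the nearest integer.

Sorted: 55, 57, 61, 62, 64, 67, 70, 72, 74, 75, 80, 81, 83, 85, 86, 89, 89, 90, 91, 95, 96, 98.
n = 22.
Position = ⌈60/100 · 22⌉ = ⌈13.2⌉ = 14.
The value at rank 14 is 85.

85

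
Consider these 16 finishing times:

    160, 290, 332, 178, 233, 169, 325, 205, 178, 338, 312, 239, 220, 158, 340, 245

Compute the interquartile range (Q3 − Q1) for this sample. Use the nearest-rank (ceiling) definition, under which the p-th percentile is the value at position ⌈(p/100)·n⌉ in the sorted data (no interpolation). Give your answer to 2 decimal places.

134.00

Sorted: 158, 160, 169, 178, 178, 205, 220, 233, 239, 245, 290, 312, 325, 332, 338, 340.
n = 16.
P25: rank ⌈25/100·16⌉ = 4 → 178.
P75: rank ⌈75/100·16⌉ = 12 → 312.
Difference: 312 − 178 = 134.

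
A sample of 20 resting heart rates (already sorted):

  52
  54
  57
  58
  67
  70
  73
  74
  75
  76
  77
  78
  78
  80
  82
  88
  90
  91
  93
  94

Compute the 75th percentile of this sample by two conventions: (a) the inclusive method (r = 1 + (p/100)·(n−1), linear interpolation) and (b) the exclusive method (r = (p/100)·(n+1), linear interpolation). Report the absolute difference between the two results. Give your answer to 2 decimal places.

3.00

n = 20.
(a) r = 15.25; between ranks 15 (82) and 16 (88): 83.5.
(b) r = 15.75; between ranks 15 (82) and 16 (88): 86.5.
|83.5 − 86.5| = 3.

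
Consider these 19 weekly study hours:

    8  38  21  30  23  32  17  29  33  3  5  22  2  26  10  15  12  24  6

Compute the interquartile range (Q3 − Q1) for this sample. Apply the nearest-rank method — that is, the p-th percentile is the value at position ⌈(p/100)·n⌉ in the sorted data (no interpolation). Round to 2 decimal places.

Sorted: 2, 3, 5, 6, 8, 10, 12, 15, 17, 21, 22, 23, 24, 26, 29, 30, 32, 33, 38.
n = 19.
P25: rank ⌈25/100·19⌉ = 5 → 8.
P75: rank ⌈75/100·19⌉ = 15 → 29.
Difference: 29 − 8 = 21.

21.00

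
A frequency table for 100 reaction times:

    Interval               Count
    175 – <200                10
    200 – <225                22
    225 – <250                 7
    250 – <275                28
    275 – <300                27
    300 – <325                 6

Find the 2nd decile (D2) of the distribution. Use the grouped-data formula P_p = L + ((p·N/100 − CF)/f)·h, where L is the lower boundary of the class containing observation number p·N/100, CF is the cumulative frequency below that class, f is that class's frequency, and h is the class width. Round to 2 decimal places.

N = 100; target position k = 20/100 · 100 = 20.
Cumulative frequencies: 10, 32, 39, 67, 94, 100.
Observation 20 falls in the class 200 – <225.
L = 200, CF = 10, f = 22, h = 25.
P20 = 200 + ((20 − 10)/22)·25 = 200 + 11.3636 = 211.364.

211.36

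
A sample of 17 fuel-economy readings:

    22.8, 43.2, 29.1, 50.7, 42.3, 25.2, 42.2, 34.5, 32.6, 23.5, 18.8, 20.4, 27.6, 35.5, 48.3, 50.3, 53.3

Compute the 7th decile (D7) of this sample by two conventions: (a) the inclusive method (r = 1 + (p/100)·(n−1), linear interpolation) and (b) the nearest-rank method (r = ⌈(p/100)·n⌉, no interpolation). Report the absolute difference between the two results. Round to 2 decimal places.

0.18

Sorted: 18.8, 20.4, 22.8, 23.5, 25.2, 27.6, 29.1, 32.6, 34.5, 35.5, 42.2, 42.3, 43.2, 48.3, 50.3, 50.7, 53.3.
n = 17.
(a) r = 12.2; between ranks 12 (42.3) and 13 (43.2): 42.48.
(b) the nearest-rank method: rank 12 → 42.3.
|42.48 − 42.3| = 0.18.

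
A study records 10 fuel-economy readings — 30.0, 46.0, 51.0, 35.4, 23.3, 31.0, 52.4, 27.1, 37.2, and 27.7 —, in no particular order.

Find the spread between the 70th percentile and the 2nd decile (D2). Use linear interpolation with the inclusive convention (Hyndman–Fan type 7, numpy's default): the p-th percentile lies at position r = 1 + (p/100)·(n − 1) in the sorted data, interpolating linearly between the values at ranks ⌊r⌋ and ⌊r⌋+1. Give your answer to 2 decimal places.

12.26

Sorted: 23.3, 27.1, 27.7, 30.0, 31.0, 35.4, 37.2, 46.0, 51.0, 52.4.
n = 10.
P20: r = 2.8; ranks 2–3 are 27.1, 27.7; interpolating gives 27.58.
P70: r = 7.3; ranks 7–8 are 37.2, 46.0; interpolating gives 39.84.
Difference: 39.84 − 27.58 = 12.26.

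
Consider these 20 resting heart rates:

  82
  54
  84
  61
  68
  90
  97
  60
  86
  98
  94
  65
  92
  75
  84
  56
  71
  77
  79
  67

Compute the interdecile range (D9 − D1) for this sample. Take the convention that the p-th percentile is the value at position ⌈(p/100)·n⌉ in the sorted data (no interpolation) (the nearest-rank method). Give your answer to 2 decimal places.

Sorted: 54, 56, 60, 61, 65, 67, 68, 71, 75, 77, 79, 82, 84, 84, 86, 90, 92, 94, 97, 98.
n = 20.
P10: rank ⌈10/100·20⌉ = 2 → 56.
P90: rank ⌈90/100·20⌉ = 18 → 94.
Difference: 94 − 56 = 38.

38.00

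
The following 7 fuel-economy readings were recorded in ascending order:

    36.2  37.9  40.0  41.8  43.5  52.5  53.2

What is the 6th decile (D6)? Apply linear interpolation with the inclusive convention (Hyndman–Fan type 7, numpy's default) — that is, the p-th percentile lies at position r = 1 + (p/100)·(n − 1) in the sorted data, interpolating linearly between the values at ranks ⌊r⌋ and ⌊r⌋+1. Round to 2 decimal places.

n = 7.
r = 1 + (60/100)·(7 − 1) = 1 + 3.6 = 4.6.
Rank 4 is 41.8 and rank 5 is 43.5.
Interpolate: 41.8 + 0.6·(43.5 − 41.8) = 41.8 + 0.6·1.7 = 42.82.

42.82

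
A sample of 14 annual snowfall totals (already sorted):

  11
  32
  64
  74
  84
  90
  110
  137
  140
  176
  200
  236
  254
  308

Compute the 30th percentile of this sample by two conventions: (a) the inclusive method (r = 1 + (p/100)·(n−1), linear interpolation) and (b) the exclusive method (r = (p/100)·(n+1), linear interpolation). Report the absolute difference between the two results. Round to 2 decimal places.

n = 14.
(a) r = 4.9; between ranks 4 (74) and 5 (84): 83.
(b) r = 4.5; between ranks 4 (74) and 5 (84): 79.
|83 − 79| = 4.

4.00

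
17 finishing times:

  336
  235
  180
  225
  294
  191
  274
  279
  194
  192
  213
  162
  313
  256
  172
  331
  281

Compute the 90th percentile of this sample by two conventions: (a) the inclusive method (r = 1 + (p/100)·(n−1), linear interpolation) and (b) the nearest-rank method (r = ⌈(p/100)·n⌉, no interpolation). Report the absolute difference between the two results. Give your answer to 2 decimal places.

Sorted: 162, 172, 180, 191, 192, 194, 213, 225, 235, 256, 274, 279, 281, 294, 313, 331, 336.
n = 17.
(a) r = 15.4; between ranks 15 (313) and 16 (331): 320.2.
(b) the nearest-rank method: rank 16 → 331.
|320.2 − 331| = 10.8.

10.80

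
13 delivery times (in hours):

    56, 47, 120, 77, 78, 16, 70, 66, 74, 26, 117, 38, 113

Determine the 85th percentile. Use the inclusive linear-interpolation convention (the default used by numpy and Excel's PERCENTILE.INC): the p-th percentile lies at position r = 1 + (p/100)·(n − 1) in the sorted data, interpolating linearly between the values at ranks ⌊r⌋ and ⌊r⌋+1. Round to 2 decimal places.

Sorted: 16, 26, 38, 47, 56, 66, 70, 74, 77, 78, 113, 117, 120.
n = 13.
r = 1 + (85/100)·(13 − 1) = 1 + 10.2 = 11.2.
Rank 11 is 113 and rank 12 is 117.
Interpolate: 113 + 0.2·(117 − 113) = 113 + 0.2·4 = 113.8.

113.80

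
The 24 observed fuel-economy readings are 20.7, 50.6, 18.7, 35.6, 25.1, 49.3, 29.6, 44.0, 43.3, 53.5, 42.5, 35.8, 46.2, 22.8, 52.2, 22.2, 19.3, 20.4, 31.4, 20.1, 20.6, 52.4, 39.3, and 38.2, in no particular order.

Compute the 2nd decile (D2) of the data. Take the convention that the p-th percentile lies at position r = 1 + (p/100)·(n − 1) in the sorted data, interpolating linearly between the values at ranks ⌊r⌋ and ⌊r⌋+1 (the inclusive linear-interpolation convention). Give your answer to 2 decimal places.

20.66

Sorted: 18.7, 19.3, 20.1, 20.4, 20.6, 20.7, 22.2, 22.8, 25.1, 29.6, 31.4, 35.6, 35.8, 38.2, 39.3, 42.5, 43.3, 44.0, 46.2, 49.3, 50.6, 52.2, 52.4, 53.5.
n = 24.
r = 1 + (20/100)·(24 − 1) = 1 + 4.6 = 5.6.
Rank 5 is 20.6 and rank 6 is 20.7.
Interpolate: 20.6 + 0.6·(20.7 − 20.6) = 20.6 + 0.6·0.1 = 20.66.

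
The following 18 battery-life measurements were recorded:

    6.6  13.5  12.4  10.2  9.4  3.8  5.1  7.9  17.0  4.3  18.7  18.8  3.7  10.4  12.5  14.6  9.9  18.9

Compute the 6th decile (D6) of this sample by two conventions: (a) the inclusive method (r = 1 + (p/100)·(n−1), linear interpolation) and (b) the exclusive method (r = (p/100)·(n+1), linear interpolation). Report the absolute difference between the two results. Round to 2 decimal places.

0.02

Sorted: 3.7, 3.8, 4.3, 5.1, 6.6, 7.9, 9.4, 9.9, 10.2, 10.4, 12.4, 12.5, 13.5, 14.6, 17.0, 18.7, 18.8, 18.9.
n = 18.
(a) r = 11.2; between ranks 11 (12.4) and 12 (12.5): 12.42.
(b) r = 11.4; between ranks 11 (12.4) and 12 (12.5): 12.44.
|12.42 − 12.44| = 0.02.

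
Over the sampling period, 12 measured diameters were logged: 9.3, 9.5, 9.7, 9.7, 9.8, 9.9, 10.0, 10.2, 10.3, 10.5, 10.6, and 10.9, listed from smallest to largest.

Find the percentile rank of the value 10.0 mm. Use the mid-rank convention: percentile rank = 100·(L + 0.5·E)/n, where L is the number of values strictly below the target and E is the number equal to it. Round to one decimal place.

Count below 10.0: L = 6; count equal: E = 1; n = 12.
Percentile rank = 100·(6 + 0.5·1)/12 = 100·6.5/12 = 54.17.

54.2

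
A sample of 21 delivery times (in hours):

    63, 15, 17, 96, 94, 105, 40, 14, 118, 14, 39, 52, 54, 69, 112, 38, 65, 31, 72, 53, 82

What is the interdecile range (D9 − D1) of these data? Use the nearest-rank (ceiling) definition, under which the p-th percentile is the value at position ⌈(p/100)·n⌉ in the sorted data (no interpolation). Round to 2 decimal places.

90.00

Sorted: 14, 14, 15, 17, 31, 38, 39, 40, 52, 53, 54, 63, 65, 69, 72, 82, 94, 96, 105, 112, 118.
n = 21.
P10: rank ⌈10/100·21⌉ = 3 → 15.
P90: rank ⌈90/100·21⌉ = 19 → 105.
Difference: 105 − 15 = 90.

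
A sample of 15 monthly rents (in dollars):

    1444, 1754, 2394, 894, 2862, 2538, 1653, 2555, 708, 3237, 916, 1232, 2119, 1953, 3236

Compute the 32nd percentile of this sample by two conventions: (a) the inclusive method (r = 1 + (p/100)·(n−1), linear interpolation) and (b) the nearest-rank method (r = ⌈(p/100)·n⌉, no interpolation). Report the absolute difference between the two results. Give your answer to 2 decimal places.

100.32

Sorted: 708, 894, 916, 1232, 1444, 1653, 1754, 1953, 2119, 2394, 2538, 2555, 2862, 3236, 3237.
n = 15.
(a) r = 5.48; between ranks 5 (1444) and 6 (1653): 1544.32.
(b) the nearest-rank method: rank 5 → 1444.
|1544.32 − 1444| = 100.32.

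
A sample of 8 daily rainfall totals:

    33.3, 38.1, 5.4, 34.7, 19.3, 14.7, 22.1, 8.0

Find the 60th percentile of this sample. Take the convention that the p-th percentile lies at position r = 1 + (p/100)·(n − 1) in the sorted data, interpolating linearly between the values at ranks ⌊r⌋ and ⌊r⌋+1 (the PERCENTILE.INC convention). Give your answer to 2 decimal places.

24.34

Sorted: 5.4, 8.0, 14.7, 19.3, 22.1, 33.3, 34.7, 38.1.
n = 8.
r = 1 + (60/100)·(8 − 1) = 1 + 4.2 = 5.2.
Rank 5 is 22.1 and rank 6 is 33.3.
Interpolate: 22.1 + 0.2·(33.3 − 22.1) = 22.1 + 0.2·11.2 = 24.34.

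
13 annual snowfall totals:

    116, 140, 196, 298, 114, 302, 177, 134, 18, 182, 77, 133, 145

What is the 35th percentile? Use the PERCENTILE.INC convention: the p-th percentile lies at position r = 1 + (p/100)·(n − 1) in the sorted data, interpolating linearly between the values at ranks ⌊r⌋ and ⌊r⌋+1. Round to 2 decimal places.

Sorted: 18, 77, 114, 116, 133, 134, 140, 145, 177, 182, 196, 298, 302.
n = 13.
r = 1 + (35/100)·(13 − 1) = 1 + 4.2 = 5.2.
Rank 5 is 133 and rank 6 is 134.
Interpolate: 133 + 0.2·(134 − 133) = 133 + 0.2·1 = 133.2.

133.20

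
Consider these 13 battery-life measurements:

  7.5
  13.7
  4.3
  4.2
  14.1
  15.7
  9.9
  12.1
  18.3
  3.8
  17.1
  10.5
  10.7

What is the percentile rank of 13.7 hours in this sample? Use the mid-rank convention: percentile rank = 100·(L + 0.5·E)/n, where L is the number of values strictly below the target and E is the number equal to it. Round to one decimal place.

65.4

Sorted: 3.8, 4.2, 4.3, 7.5, 9.9, 10.5, 10.7, 12.1, 13.7, 14.1, 15.7, 17.1, 18.3.
Count below 13.7: L = 8; count equal: E = 1; n = 13.
Percentile rank = 100·(8 + 0.5·1)/13 = 100·8.5/13 = 65.38.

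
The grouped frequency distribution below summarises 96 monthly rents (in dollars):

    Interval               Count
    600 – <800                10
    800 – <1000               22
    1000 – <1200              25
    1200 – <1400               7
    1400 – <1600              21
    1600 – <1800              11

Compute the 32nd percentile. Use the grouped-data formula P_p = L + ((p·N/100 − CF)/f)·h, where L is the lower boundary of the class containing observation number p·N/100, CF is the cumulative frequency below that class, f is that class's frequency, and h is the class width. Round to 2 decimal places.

N = 96; target position k = 32/100 · 96 = 30.72.
Cumulative frequencies: 10, 32, 57, 64, 85, 96.
Observation 30.72 falls in the class 800 – <1000.
L = 800, CF = 10, f = 22, h = 200.
P32 = 800 + ((30.72 − 10)/22)·200 = 800 + 188.364 = 988.364.

988.36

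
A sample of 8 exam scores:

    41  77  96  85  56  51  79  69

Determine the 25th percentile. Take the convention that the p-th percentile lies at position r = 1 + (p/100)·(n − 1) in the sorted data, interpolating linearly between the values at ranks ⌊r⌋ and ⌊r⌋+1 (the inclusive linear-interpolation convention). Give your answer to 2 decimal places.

54.75

Sorted: 41, 51, 56, 69, 77, 79, 85, 96.
n = 8.
r = 1 + (25/100)·(8 − 1) = 1 + 1.75 = 2.75.
Rank 2 is 51 and rank 3 is 56.
Interpolate: 51 + 0.75·(56 − 51) = 51 + 0.75·5 = 54.75.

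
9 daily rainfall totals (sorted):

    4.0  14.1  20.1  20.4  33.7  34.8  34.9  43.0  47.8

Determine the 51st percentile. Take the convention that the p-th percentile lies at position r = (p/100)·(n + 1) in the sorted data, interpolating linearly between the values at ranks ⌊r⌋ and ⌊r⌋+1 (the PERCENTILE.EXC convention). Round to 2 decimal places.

n = 9.
r = (51/100)·(9 + 1) = 5.1.
Rank 5 is 33.7 and rank 6 is 34.8.
Interpolate: 33.7 + 0.1·(34.8 − 33.7) = 33.7 + 0.1·1.1 = 33.81.

33.81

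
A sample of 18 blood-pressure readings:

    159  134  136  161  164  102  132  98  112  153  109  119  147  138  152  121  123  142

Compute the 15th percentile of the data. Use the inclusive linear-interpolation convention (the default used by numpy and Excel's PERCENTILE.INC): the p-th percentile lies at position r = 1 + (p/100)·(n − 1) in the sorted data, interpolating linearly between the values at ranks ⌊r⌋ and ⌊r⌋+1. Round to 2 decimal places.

110.65

Sorted: 98, 102, 109, 112, 119, 121, 123, 132, 134, 136, 138, 142, 147, 152, 153, 159, 161, 164.
n = 18.
r = 1 + (15/100)·(18 − 1) = 1 + 2.55 = 3.55.
Rank 3 is 109 and rank 4 is 112.
Interpolate: 109 + 0.55·(112 − 109) = 109 + 0.55·3 = 110.65.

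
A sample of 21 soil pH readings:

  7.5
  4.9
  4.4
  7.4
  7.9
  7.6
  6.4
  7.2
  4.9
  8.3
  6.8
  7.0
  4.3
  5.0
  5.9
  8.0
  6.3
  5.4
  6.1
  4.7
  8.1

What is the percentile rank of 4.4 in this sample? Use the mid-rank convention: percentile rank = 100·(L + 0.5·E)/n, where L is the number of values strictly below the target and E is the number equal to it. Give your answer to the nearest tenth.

7.1

Sorted: 4.3, 4.4, 4.7, 4.9, 4.9, 5.0, 5.4, 5.9, 6.1, 6.3, 6.4, 6.8, 7.0, 7.2, 7.4, 7.5, 7.6, 7.9, 8.0, 8.1, 8.3.
Count below 4.4: L = 1; count equal: E = 1; n = 21.
Percentile rank = 100·(1 + 0.5·1)/21 = 100·1.5/21 = 7.143.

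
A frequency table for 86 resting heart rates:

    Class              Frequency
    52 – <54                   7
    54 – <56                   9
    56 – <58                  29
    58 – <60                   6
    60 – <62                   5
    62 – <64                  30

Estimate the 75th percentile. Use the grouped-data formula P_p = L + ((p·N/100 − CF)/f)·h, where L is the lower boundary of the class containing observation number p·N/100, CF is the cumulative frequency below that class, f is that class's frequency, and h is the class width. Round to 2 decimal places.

62.57

N = 86; target position k = 75/100 · 86 = 64.5.
Cumulative frequencies: 7, 16, 45, 51, 56, 86.
Observation 64.5 falls in the class 62 – <64.
L = 62, CF = 56, f = 30, h = 2.
P75 = 62 + ((64.5 − 56)/30)·2 = 62 + 0.566667 = 62.5667.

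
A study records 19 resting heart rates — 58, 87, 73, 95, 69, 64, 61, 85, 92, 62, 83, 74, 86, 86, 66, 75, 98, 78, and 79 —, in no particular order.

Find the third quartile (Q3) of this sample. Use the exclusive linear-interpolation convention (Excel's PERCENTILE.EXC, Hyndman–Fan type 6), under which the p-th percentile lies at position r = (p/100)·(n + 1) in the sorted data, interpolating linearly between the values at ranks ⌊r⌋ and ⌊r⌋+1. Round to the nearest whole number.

86

Sorted: 58, 61, 62, 64, 66, 69, 73, 74, 75, 78, 79, 83, 85, 86, 86, 87, 92, 95, 98.
n = 19.
r = (75/100)·(19 + 1) = 15.
r is an integer, so P75 is the value at rank 15: 86.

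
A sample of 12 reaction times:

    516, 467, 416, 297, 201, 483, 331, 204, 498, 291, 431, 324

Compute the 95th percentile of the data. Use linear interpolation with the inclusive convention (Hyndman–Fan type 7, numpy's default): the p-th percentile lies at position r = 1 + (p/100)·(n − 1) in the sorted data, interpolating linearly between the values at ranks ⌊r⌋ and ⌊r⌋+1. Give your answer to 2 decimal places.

Sorted: 201, 204, 291, 297, 324, 331, 416, 431, 467, 483, 498, 516.
n = 12.
r = 1 + (95/100)·(12 − 1) = 1 + 10.45 = 11.45.
Rank 11 is 498 and rank 12 is 516.
Interpolate: 498 + 0.45·(516 − 498) = 498 + 0.45·18 = 506.1.

506.10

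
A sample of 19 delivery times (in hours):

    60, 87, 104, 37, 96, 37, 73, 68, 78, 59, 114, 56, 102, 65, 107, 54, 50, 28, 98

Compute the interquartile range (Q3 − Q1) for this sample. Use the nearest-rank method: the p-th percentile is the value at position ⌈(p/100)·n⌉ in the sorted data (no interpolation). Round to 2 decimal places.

44.00

Sorted: 28, 37, 37, 50, 54, 56, 59, 60, 65, 68, 73, 78, 87, 96, 98, 102, 104, 107, 114.
n = 19.
P25: rank ⌈25/100·19⌉ = 5 → 54.
P75: rank ⌈75/100·19⌉ = 15 → 98.
Difference: 98 − 54 = 44.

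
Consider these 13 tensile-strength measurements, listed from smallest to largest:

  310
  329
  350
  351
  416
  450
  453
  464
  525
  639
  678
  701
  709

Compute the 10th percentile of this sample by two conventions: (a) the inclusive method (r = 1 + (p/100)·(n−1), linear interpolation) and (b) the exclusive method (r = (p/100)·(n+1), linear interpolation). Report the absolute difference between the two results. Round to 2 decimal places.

n = 13.
(a) r = 2.2; between ranks 2 (329) and 3 (350): 333.2.
(b) r = 1.4; between ranks 1 (310) and 2 (329): 317.6.
|333.2 − 317.6| = 15.6.

15.60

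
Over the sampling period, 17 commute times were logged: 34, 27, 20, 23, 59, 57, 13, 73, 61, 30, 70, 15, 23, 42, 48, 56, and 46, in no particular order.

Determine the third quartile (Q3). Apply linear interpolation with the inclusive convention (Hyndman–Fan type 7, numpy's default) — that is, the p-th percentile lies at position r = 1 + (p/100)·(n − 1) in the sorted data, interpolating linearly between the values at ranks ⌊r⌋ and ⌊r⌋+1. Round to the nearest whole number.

Sorted: 13, 15, 20, 23, 23, 27, 30, 34, 42, 46, 48, 56, 57, 59, 61, 70, 73.
n = 17.
r = 1 + (75/100)·(17 − 1) = 1 + 12 = 13.
r is an integer, so P75 is the value at rank 13: 57.

57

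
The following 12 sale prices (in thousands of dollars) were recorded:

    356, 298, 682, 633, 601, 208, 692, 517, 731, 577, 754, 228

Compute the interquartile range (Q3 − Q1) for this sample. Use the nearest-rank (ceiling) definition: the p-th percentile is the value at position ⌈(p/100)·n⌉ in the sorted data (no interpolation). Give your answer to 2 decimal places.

384.00

Sorted: 208, 228, 298, 356, 517, 577, 601, 633, 682, 692, 731, 754.
n = 12.
P25: rank ⌈25/100·12⌉ = 3 → 298.
P75: rank ⌈75/100·12⌉ = 9 → 682.
Difference: 682 − 298 = 384.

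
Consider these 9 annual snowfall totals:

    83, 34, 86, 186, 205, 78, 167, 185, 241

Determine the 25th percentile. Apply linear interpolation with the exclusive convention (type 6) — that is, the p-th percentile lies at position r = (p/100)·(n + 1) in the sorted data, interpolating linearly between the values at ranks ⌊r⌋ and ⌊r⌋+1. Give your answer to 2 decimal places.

Sorted: 34, 78, 83, 86, 167, 185, 186, 205, 241.
n = 9.
r = (25/100)·(9 + 1) = 2.5.
Rank 2 is 78 and rank 3 is 83.
Interpolate: 78 + 0.5·(83 − 78) = 78 + 0.5·5 = 80.5.

80.50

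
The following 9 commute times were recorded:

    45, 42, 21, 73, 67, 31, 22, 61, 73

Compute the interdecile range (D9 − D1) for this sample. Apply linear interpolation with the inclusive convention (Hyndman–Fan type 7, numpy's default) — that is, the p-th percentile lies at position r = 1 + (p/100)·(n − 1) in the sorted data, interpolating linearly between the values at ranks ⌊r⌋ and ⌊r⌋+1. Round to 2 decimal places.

51.20

Sorted: 21, 22, 31, 42, 45, 61, 67, 73, 73.
n = 9.
P10: r = 1.8; ranks 1–2 are 21, 22; interpolating gives 21.8.
P90: r = 8.2; ranks 8–9 are 73, 73; interpolating gives 73.
Difference: 73 − 21.8 = 51.2.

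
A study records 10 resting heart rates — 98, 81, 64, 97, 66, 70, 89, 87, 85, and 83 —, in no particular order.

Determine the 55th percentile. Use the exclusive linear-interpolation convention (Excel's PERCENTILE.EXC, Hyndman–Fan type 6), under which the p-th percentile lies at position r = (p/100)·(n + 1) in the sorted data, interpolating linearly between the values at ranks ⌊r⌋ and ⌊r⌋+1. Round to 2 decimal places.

Sorted: 64, 66, 70, 81, 83, 85, 87, 89, 97, 98.
n = 10.
r = (55/100)·(10 + 1) = 6.05.
Rank 6 is 85 and rank 7 is 87.
Interpolate: 85 + 0.05·(87 − 85) = 85 + 0.05·2 = 85.1.

85.10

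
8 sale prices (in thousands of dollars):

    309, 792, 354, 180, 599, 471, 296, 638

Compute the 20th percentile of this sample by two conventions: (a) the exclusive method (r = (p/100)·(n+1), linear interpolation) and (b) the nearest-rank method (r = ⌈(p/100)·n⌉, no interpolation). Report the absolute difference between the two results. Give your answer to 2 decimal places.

Sorted: 180, 296, 309, 354, 471, 599, 638, 792.
n = 8.
(a) r = 1.8; between ranks 1 (180) and 2 (296): 272.8.
(b) the nearest-rank method: rank 2 → 296.
|272.8 − 296| = 23.2.

23.20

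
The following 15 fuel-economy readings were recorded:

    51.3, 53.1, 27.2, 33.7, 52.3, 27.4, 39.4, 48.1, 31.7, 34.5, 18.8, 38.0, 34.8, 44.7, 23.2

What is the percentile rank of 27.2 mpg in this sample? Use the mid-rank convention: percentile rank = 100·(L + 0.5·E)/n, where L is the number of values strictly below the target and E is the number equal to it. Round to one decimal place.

16.7

Sorted: 18.8, 23.2, 27.2, 27.4, 31.7, 33.7, 34.5, 34.8, 38.0, 39.4, 44.7, 48.1, 51.3, 52.3, 53.1.
Count below 27.2: L = 2; count equal: E = 1; n = 15.
Percentile rank = 100·(2 + 0.5·1)/15 = 100·2.5/15 = 16.67.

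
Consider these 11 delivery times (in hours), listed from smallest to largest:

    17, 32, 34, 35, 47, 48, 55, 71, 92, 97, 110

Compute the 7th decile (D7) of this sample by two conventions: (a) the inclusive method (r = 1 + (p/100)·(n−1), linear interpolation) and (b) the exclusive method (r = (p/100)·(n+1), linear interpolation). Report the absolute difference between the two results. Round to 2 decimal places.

8.40

n = 11.
(a) r = 8 → value at rank 8 = 71.
(b) r = 8.4; between ranks 8 (71) and 9 (92): 79.4.
|71 − 79.4| = 8.4.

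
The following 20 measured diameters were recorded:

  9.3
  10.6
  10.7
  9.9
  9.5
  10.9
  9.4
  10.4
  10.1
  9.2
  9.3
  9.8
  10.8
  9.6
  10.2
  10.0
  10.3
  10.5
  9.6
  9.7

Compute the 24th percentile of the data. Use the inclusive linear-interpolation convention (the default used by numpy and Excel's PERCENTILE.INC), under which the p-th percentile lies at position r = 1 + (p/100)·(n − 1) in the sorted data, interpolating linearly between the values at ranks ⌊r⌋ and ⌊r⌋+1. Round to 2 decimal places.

9.56

Sorted: 9.2, 9.3, 9.3, 9.4, 9.5, 9.6, 9.6, 9.7, 9.8, 9.9, 10.0, 10.1, 10.2, 10.3, 10.4, 10.5, 10.6, 10.7, 10.8, 10.9.
n = 20.
r = 1 + (24/100)·(20 − 1) = 1 + 4.56 = 5.56.
Rank 5 is 9.5 and rank 6 is 9.6.
Interpolate: 9.5 + 0.56·(9.6 − 9.5) = 9.5 + 0.56·0.1 = 9.556.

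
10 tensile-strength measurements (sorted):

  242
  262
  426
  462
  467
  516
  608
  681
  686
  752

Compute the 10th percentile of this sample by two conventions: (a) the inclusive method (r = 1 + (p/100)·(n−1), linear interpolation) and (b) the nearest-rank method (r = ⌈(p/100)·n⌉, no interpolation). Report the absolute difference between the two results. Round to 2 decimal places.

18.00

n = 10.
(a) r = 1.9; between ranks 1 (242) and 2 (262): 260.
(b) the nearest-rank method: rank 1 → 242.
|260 − 242| = 18.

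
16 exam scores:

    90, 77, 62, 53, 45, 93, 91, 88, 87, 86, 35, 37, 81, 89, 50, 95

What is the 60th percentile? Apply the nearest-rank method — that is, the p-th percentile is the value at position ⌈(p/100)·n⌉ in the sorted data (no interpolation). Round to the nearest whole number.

87

Sorted: 35, 37, 45, 50, 53, 62, 77, 81, 86, 87, 88, 89, 90, 91, 93, 95.
n = 16.
Position = ⌈60/100 · 16⌉ = ⌈9.6⌉ = 10.
The value at rank 10 is 87.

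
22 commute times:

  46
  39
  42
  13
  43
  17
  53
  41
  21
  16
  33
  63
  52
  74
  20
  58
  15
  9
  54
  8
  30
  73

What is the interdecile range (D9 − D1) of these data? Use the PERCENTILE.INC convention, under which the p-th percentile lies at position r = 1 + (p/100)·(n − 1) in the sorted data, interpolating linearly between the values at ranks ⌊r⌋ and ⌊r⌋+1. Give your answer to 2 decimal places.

Sorted: 8, 9, 13, 15, 16, 17, 20, 21, 30, 33, 39, 41, 42, 43, 46, 52, 53, 54, 58, 63, 73, 74.
n = 22.
P10: r = 3.1; ranks 3–4 are 13, 15; interpolating gives 13.2.
P90: r = 19.9; ranks 19–20 are 58, 63; interpolating gives 62.5.
Difference: 62.5 − 13.2 = 49.3.

49.30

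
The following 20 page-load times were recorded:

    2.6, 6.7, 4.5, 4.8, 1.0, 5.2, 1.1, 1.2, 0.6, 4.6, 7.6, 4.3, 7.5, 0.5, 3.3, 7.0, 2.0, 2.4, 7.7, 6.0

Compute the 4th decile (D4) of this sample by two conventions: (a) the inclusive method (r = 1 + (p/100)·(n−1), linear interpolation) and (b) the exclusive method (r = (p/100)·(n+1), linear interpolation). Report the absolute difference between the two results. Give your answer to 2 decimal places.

0.14

Sorted: 0.5, 0.6, 1.0, 1.1, 1.2, 2.0, 2.4, 2.6, 3.3, 4.3, 4.5, 4.6, 4.8, 5.2, 6.0, 6.7, 7.0, 7.5, 7.6, 7.7.
n = 20.
(a) r = 8.6; between ranks 8 (2.6) and 9 (3.3): 3.02.
(b) r = 8.4; between ranks 8 (2.6) and 9 (3.3): 2.88.
|3.02 − 2.88| = 0.14.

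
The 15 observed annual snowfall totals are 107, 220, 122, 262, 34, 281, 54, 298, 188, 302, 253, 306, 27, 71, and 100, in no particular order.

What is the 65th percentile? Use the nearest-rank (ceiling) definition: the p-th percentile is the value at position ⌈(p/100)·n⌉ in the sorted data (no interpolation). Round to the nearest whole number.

Sorted: 27, 34, 54, 71, 100, 107, 122, 188, 220, 253, 262, 281, 298, 302, 306.
n = 15.
Position = ⌈65/100 · 15⌉ = ⌈9.75⌉ = 10.
The value at rank 10 is 253.

253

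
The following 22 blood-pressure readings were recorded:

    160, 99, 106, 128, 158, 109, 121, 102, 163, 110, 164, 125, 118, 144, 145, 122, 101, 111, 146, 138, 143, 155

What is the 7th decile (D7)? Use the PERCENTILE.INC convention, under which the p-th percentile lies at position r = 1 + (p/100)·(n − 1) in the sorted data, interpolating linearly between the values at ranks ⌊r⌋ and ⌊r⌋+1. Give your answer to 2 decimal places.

Sorted: 99, 101, 102, 106, 109, 110, 111, 118, 121, 122, 125, 128, 138, 143, 144, 145, 146, 155, 158, 160, 163, 164.
n = 22.
r = 1 + (70/100)·(22 − 1) = 1 + 14.7 = 15.7.
Rank 15 is 144 and rank 16 is 145.
Interpolate: 144 + 0.7·(145 − 144) = 144 + 0.7·1 = 144.7.

144.70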